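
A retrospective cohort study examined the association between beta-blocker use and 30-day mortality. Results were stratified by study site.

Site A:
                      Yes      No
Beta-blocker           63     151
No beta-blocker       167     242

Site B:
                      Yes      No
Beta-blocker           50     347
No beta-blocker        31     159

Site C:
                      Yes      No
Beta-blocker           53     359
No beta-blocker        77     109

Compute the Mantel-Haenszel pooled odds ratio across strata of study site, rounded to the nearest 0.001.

0.454

OR_MH = Σ(aᵢdᵢ/nᵢ) / Σ(bᵢcᵢ/nᵢ), where nᵢ is the stratum total.
Stratum 1 (Site A): n = 623; a·d/n = 63·242/623 = 24.4719; b·c/n = 151·167/623 = 40.4767
Stratum 2 (Site B): n = 587; a·d/n = 50·159/587 = 13.5434; b·c/n = 347·31/587 = 18.3254
Stratum 3 (Site C): n = 598; a·d/n = 53·109/598 = 9.6605; b·c/n = 359·77/598 = 46.2258
OR_MH = (24.4719 + 13.5434 + 9.6605) / (40.4767 + 18.3254 + 46.2258) = 47.6759 / 105.0279 = 0.45394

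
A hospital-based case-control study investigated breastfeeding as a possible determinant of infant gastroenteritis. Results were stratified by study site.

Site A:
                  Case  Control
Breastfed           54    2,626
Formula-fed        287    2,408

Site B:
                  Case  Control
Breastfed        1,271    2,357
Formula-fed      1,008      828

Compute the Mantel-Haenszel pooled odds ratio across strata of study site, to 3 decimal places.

0.377

OR_MH = Σ(aᵢdᵢ/nᵢ) / Σ(bᵢcᵢ/nᵢ), where nᵢ is the stratum total.
Stratum 1 (Site A): n = 5375; a·d/n = 54·2408/5375 = 24.1920; b·c/n = 2626·287/5375 = 140.2162
Stratum 2 (Site B): n = 5464; a·d/n = 1271·828/5464 = 192.6040; b·c/n = 2357·1008/5464 = 434.8199
OR_MH = (24.1920 + 192.6040) / (140.2162 + 434.8199) = 216.7960 / 575.0361 = 0.37701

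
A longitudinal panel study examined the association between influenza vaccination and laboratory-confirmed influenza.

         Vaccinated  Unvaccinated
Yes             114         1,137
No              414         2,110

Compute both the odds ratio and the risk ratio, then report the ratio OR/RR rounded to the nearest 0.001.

Reading the table with exposure as columns: a = 114 (Vaccinated, case), b = 414 (Vaccinated, non-case), c = 1137 (Unvaccinated, case), d = 2110.
OR = (114·2110)/(414·1137) = 240540/470718 = 0.51101
Risk in exposed = 114/528 = 0.21591; risk in unexposed = 1137/3247 = 0.35017; RR = 0.61658
OR/RR = 0.51101 / 0.61658 = 0.82877
The outcome is not rare, so the OR lies further from 1 than the RR.

0.829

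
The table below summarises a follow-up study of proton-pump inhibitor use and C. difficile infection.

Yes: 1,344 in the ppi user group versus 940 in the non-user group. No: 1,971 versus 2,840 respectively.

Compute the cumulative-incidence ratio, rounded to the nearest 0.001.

From the description: a = 1344, b = 1971, c = 940, d = 2840.
Risk in exposed = 1344/3315 = 0.40543; risk in unexposed = 940/3780 = 0.24868.
RR = 0.40543 / 0.24868 = 1.63035
The risk among the exposed is 1.63 times that among the unexposed.

1.630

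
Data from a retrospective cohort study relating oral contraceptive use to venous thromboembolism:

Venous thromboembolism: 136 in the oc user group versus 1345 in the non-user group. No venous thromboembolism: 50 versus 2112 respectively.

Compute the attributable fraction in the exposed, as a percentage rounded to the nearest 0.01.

From the description: a = 136, b = 50, c = 1345, d = 2112.
Risk in exposed = 136/186 = 0.73118; risk in unexposed = 1345/3457 = 0.38907.
RR = 0.73118/0.38907 = 1.87933
AR% = (RR − 1)/RR × 100 = (1.87933 − 1)/1.87933 × 100 = 46.7895%

46.79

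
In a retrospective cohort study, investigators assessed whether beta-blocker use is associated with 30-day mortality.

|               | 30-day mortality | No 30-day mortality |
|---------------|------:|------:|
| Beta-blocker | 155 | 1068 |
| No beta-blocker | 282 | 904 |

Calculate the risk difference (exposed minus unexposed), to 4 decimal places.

Cells: a = 155, b = 1068, c = 282, d = 904.
Risk in exposed = 155/1223 = 0.126738; risk in unexposed = 282/1186 = 0.237774.
Risk difference = 0.126738 − 0.237774 = -0.111036

-0.1110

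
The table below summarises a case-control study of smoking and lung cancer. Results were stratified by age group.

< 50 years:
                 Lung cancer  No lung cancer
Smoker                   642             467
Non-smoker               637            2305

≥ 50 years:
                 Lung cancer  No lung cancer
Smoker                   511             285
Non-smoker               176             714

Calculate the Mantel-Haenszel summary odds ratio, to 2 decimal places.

5.64

OR_MH = Σ(aᵢdᵢ/nᵢ) / Σ(bᵢcᵢ/nᵢ), where nᵢ is the stratum total.
Stratum 1 (< 50 years): n = 4051; a·d/n = 642·2305/4051 = 365.2950; b·c/n = 467·637/4051 = 73.4335
Stratum 2 (≥ 50 years): n = 1686; a·d/n = 511·714/1686 = 216.4021; b·c/n = 285·176/1686 = 29.7509
OR_MH = (365.2950 + 216.4021) / (73.4335 + 29.7509) = 581.6971 / 103.1844 = 5.63745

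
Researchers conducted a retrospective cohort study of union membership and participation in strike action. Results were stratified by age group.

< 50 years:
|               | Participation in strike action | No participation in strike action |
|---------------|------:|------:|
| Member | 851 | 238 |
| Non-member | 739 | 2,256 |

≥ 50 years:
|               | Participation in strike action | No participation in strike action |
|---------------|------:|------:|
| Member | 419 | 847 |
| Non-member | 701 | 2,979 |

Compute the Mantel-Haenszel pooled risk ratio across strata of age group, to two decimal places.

RR_MH = Σ(aᵢ·n₀ᵢ/nᵢ) / Σ(cᵢ·n₁ᵢ/nᵢ), with n₁ᵢ = aᵢ+bᵢ (exposed), n₀ᵢ = cᵢ+dᵢ (unexposed), nᵢ = n₁ᵢ+n₀ᵢ.
Stratum 1 (< 50 years): n₁ = 1089, n₀ = 2995, n = 4084; a·n₀/n = 851·2995/4084 = 624.0806; c·n₁/n = 739·1089/4084 = 197.0546
Stratum 2 (≥ 50 years): n₁ = 1266, n₀ = 3680, n = 4946; a·n₀/n = 419·3680/4946 = 311.7509; c·n₁/n = 701·1266/4946 = 179.4311
RR_MH = (624.0806 + 311.7509) / (197.0546 + 179.4311) = 935.8315 / 376.4857 = 2.48570

2.49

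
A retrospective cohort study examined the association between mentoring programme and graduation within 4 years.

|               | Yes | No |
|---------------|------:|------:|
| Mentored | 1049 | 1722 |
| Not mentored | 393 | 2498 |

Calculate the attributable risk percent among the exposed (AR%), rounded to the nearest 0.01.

64.09

Cells: a = 1049, b = 1722, c = 393, d = 2498.
Risk in exposed = 1049/2771 = 0.37856; risk in unexposed = 393/2891 = 0.13594.
RR = 0.37856/0.13594 = 2.78480
AR% = (RR − 1)/RR × 100 = (2.78480 − 1)/2.78480 × 100 = 64.0908%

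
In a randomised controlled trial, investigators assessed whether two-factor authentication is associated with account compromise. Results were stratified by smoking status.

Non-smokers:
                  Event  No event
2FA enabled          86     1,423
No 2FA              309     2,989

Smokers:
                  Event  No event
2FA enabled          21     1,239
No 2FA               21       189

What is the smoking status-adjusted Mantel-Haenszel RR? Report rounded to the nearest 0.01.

RR_MH = Σ(aᵢ·n₀ᵢ/nᵢ) / Σ(cᵢ·n₁ᵢ/nᵢ), with n₁ᵢ = aᵢ+bᵢ (exposed), n₀ᵢ = cᵢ+dᵢ (unexposed), nᵢ = n₁ᵢ+n₀ᵢ.
Stratum 1 (Non-smokers): n₁ = 1509, n₀ = 3298, n = 4807; a·n₀/n = 86·3298/4807 = 59.0031; c·n₁/n = 309·1509/4807 = 97.0004
Stratum 2 (Smokers): n₁ = 1260, n₀ = 210, n = 1470; a·n₀/n = 21·210/1470 = 3.0000; c·n₁/n = 21·1260/1470 = 18.0000
RR_MH = (59.0031 + 3.0000) / (97.0004 + 18.0000) = 62.0031 / 115.0004 = 0.53916

0.54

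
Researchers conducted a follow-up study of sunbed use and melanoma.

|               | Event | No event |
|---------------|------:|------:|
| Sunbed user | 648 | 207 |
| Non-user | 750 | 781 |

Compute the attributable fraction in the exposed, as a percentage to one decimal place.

Cells: a = 648, b = 207, c = 750, d = 781.
Risk in exposed = 648/855 = 0.75789; risk in unexposed = 750/1531 = 0.48988.
RR = 0.75789/0.48988 = 1.54712
AR% = (RR − 1)/RR × 100 = (1.54712 − 1)/1.54712 × 100 = 35.3636%

35.4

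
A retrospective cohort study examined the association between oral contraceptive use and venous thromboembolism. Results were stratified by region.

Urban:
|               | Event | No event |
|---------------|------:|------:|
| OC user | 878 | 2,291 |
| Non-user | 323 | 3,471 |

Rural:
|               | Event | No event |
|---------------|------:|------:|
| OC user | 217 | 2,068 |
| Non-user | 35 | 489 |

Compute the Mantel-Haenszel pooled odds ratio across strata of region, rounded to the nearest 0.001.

OR_MH = Σ(aᵢdᵢ/nᵢ) / Σ(bᵢcᵢ/nᵢ), where nᵢ is the stratum total.
Stratum 1 (Urban): n = 6963; a·d/n = 878·3471/6963 = 437.6760; b·c/n = 2291·323/6963 = 106.2750
Stratum 2 (Rural): n = 2809; a·d/n = 217·489/2809 = 37.7761; b·c/n = 2068·35/2809 = 25.7672
OR_MH = (437.6760 + 37.7761) / (106.2750 + 25.7672) = 475.4521 / 132.0422 = 3.60076

3.601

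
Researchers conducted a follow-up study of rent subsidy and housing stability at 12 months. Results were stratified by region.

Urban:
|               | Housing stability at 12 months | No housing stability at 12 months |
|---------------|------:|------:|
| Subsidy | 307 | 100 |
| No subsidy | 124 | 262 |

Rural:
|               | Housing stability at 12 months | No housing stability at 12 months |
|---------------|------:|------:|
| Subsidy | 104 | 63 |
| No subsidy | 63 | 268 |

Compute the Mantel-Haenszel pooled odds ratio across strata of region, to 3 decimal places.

6.668

OR_MH = Σ(aᵢdᵢ/nᵢ) / Σ(bᵢcᵢ/nᵢ), where nᵢ is the stratum total.
Stratum 1 (Urban): n = 793; a·d/n = 307·262/793 = 101.4300; b·c/n = 100·124/793 = 15.6368
Stratum 2 (Rural): n = 498; a·d/n = 104·268/498 = 55.9679; b·c/n = 63·63/498 = 7.9699
OR_MH = (101.4300 + 55.9679) / (15.6368 + 7.9699) = 157.3979 / 23.6067 = 6.66751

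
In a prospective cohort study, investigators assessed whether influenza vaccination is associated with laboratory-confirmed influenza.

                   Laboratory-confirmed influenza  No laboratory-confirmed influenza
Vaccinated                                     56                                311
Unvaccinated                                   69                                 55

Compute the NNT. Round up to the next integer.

3

Risk in treated group = 56/367 = 0.15259; risk in control = 69/124 = 0.55645.
Absolute risk reduction = 0.55645 − 0.15259 = 0.40386
NNT = 1 / ARR = 1 / 0.40386 = 2.476 → round up → 3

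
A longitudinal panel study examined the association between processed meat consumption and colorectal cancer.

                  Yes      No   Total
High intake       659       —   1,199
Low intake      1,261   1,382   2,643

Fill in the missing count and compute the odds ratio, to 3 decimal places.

The missing cell is in the exposed row: 1199 − 659 = 540.
So a = 659, b = 540, c = 1261, d = 1382.
OR = (a·d)/(b·c) = (659 × 1382) / (540 × 1261) = 910738 / 680940 = 1.33747

1.337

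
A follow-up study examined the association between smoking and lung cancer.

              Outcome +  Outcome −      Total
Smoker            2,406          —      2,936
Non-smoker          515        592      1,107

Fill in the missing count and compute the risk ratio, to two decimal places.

The missing cell is in the exposed row: 2936 − 2406 = 530.
So a = 2406, b = 530, c = 515, d = 592.
RR = [a/(a+b)] / [c/(c+d)] = (2406/2936) / (515/1107) = 0.81948/0.46522 = 1.76149

1.76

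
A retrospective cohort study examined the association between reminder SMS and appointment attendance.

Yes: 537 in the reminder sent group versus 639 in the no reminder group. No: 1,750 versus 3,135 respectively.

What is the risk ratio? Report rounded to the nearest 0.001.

From the description: a = 537, b = 1750, c = 639, d = 3135.
Risk in exposed = 537/2287 = 0.23481; risk in unexposed = 639/3774 = 0.16932.
RR = 0.23481 / 0.16932 = 1.38679
The risk among the exposed is 1.39 times that among the unexposed.

1.387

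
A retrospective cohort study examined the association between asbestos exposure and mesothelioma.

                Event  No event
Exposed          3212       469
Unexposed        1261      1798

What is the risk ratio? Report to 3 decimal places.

Cells: a = 3212, b = 469, c = 1261, d = 1798.
Risk in exposed = 3212/3681 = 0.87259; risk in unexposed = 1261/3059 = 0.41223.
RR = 0.87259 / 0.41223 = 2.11677
The risk among the exposed is 2.12 times that among the unexposed.

2.117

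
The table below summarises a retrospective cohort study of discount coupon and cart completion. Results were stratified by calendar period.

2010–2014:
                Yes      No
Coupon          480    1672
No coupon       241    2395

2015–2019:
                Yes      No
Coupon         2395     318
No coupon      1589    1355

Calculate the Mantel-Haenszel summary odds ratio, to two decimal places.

OR_MH = Σ(aᵢdᵢ/nᵢ) / Σ(bᵢcᵢ/nᵢ), where nᵢ is the stratum total.
Stratum 1 (2010–2014): n = 4788; a·d/n = 480·2395/4788 = 240.1003; b·c/n = 1672·241/4788 = 84.1587
Stratum 2 (2015–2019): n = 5657; a·d/n = 2395·1355/5657 = 573.6654; b·c/n = 318·1589/5657 = 89.3233
OR_MH = (240.1003 + 573.6654) / (84.1587 + 89.3233) = 813.7656 / 173.4820 = 4.69078

4.69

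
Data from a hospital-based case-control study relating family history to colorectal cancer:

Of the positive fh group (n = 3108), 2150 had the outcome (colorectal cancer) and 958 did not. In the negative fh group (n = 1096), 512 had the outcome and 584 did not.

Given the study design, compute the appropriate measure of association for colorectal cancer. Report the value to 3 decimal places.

2.560

From the description: a = 2150, b = 958, c = 512, d = 584.
This is a hospital-based case-control study: participants were sampled on outcome status, so risks in the source population cannot be estimated directly — relative risk is not valid here. The odds ratio is the appropriate measure.
OR = (a·d)/(b·c) = (2150 × 584) / (958 × 512) = 1255600 / 490496 = 2.55986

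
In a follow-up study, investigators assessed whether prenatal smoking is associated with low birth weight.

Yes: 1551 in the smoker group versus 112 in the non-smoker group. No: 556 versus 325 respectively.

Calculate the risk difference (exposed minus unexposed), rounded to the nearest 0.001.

0.480

From the description: a = 1551, b = 556, c = 112, d = 325.
Risk in exposed = 1551/2107 = 0.736118; risk in unexposed = 112/437 = 0.256293.
Risk difference = 0.736118 − 0.256293 = 0.479825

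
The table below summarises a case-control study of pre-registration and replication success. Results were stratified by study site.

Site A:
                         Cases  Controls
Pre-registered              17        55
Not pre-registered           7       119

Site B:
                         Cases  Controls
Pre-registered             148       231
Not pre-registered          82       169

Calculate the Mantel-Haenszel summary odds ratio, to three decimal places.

1.559

OR_MH = Σ(aᵢdᵢ/nᵢ) / Σ(bᵢcᵢ/nᵢ), where nᵢ is the stratum total.
Stratum 1 (Site A): n = 198; a·d/n = 17·119/198 = 10.2172; b·c/n = 55·7/198 = 1.9444
Stratum 2 (Site B): n = 630; a·d/n = 148·169/630 = 39.7016; b·c/n = 231·82/630 = 30.0667
OR_MH = (10.2172 + 39.7016) / (1.9444 + 30.0667) = 49.9188 / 32.0111 = 1.55942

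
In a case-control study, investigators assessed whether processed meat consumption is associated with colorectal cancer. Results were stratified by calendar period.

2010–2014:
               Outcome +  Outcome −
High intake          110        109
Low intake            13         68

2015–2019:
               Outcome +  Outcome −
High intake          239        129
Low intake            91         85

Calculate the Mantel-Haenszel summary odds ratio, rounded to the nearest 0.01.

2.37

OR_MH = Σ(aᵢdᵢ/nᵢ) / Σ(bᵢcᵢ/nᵢ), where nᵢ is the stratum total.
Stratum 1 (2010–2014): n = 300; a·d/n = 110·68/300 = 24.9333; b·c/n = 109·13/300 = 4.7233
Stratum 2 (2015–2019): n = 544; a·d/n = 239·85/544 = 37.3438; b·c/n = 129·91/544 = 21.5790
OR_MH = (24.9333 + 37.3438) / (4.7233 + 21.5790) = 62.2771 / 26.3024 = 2.36774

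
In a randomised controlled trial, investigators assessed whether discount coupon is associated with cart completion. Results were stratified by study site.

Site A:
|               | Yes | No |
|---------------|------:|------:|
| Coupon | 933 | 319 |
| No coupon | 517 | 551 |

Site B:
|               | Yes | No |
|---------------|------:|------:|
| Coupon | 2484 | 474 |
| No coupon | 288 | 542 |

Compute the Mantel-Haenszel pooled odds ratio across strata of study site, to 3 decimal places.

5.386

OR_MH = Σ(aᵢdᵢ/nᵢ) / Σ(bᵢcᵢ/nᵢ), where nᵢ is the stratum total.
Stratum 1 (Site A): n = 2320; a·d/n = 933·551/2320 = 221.5875; b·c/n = 319·517/2320 = 71.0875
Stratum 2 (Site B): n = 3788; a·d/n = 2484·542/3788 = 355.4192; b·c/n = 474·288/3788 = 36.0380
OR_MH = (221.5875 + 355.4192) / (71.0875 + 36.0380) = 577.0067 / 107.1255 = 5.38627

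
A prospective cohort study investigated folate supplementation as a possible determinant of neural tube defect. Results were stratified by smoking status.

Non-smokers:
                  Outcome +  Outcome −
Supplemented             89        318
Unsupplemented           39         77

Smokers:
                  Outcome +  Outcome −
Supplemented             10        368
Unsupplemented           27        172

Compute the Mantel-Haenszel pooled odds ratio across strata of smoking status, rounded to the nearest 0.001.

0.393

OR_MH = Σ(aᵢdᵢ/nᵢ) / Σ(bᵢcᵢ/nᵢ), where nᵢ is the stratum total.
Stratum 1 (Non-smokers): n = 523; a·d/n = 89·77/523 = 13.1033; b·c/n = 318·39/523 = 23.7132
Stratum 2 (Smokers): n = 577; a·d/n = 10·172/577 = 2.9809; b·c/n = 368·27/577 = 17.2201
OR_MH = (13.1033 + 2.9809) / (23.7132 + 17.2201) = 16.0842 / 40.9333 = 0.39294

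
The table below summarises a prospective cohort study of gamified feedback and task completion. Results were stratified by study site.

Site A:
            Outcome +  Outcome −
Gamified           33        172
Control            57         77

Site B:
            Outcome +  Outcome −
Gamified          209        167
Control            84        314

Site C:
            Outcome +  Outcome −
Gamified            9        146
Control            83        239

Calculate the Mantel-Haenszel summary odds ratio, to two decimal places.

1.34

OR_MH = Σ(aᵢdᵢ/nᵢ) / Σ(bᵢcᵢ/nᵢ), where nᵢ is the stratum total.
Stratum 1 (Site A): n = 339; a·d/n = 33·77/339 = 7.4956; b·c/n = 172·57/339 = 28.9204
Stratum 2 (Site B): n = 774; a·d/n = 209·314/774 = 84.7881; b·c/n = 167·84/774 = 18.1240
Stratum 3 (Site C): n = 477; a·d/n = 9·239/477 = 4.5094; b·c/n = 146·83/477 = 25.4046
OR_MH = (7.4956 + 84.7881 + 4.5094) / (28.9204 + 18.1240 + 25.4046) = 96.7931 / 72.4490 = 1.33602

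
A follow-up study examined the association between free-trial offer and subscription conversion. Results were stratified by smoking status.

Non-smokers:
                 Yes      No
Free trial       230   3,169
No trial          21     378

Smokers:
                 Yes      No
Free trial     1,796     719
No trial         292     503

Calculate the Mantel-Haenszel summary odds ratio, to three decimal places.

OR_MH = Σ(aᵢdᵢ/nᵢ) / Σ(bᵢcᵢ/nᵢ), where nᵢ is the stratum total.
Stratum 1 (Non-smokers): n = 3798; a·d/n = 230·378/3798 = 22.8910; b·c/n = 3169·21/3798 = 17.5221
Stratum 2 (Smokers): n = 3310; a·d/n = 1796·503/3310 = 272.9269; b·c/n = 719·292/3310 = 63.4284
OR_MH = (22.8910 + 272.9269) / (17.5221 + 63.4284) = 295.8179 / 80.9505 = 3.65431

3.654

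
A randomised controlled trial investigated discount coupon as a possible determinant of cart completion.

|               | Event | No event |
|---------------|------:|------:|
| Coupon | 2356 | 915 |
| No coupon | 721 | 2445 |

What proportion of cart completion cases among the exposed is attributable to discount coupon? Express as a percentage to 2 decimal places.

68.38

Cells: a = 2356, b = 915, c = 721, d = 2445.
Risk in exposed = 2356/3271 = 0.72027; risk in unexposed = 721/3166 = 0.22773.
RR = 0.72027/0.22773 = 3.16279
AR% = (RR − 1)/RR × 100 = (3.16279 − 1)/3.16279 × 100 = 68.3823%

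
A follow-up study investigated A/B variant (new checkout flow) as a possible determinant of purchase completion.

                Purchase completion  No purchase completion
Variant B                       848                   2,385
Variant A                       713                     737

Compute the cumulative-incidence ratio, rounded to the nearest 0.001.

0.533

Cells: a = 848, b = 2385, c = 713, d = 737.
Risk in exposed = 848/3233 = 0.26230; risk in unexposed = 713/1450 = 0.49172.
RR = 0.26230 / 0.49172 = 0.53342
The risk is 47% lower among the exposed than among the unexposed.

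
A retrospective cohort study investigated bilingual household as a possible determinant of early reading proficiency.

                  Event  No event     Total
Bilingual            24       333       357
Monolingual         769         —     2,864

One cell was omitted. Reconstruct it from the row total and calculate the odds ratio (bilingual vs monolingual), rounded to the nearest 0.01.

The missing cell is in the unexposed row: 2864 − 769 = 2095.
So a = 24, b = 333, c = 769, d = 2095.
OR = (a·d)/(b·c) = (24 × 2095) / (333 × 769) = 50280 / 256077 = 0.19635

0.20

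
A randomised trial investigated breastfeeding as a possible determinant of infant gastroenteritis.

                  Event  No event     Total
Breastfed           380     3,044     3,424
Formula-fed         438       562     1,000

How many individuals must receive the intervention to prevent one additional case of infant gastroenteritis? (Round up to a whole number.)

Risk in treated group = 380/3424 = 0.11098; risk in control = 438/1000 = 0.43800.
Absolute risk reduction = 0.43800 − 0.11098 = 0.32702
NNT = 1 / ARR = 1 / 0.32702 = 3.058 → round up → 4

4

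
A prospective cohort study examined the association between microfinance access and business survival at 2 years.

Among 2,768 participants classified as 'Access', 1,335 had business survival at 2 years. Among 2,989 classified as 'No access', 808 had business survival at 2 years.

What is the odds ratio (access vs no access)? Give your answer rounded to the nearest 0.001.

2.515

From the description: a = 1335, b = 1433, c = 808, d = 2181.
OR = (a·d)/(b·c) = (1335 × 2181) / (1433 × 808) = 2911635 / 1157864 = 2.51466
The odds of business survival at 2 years are about 2.51 times as high in the access group.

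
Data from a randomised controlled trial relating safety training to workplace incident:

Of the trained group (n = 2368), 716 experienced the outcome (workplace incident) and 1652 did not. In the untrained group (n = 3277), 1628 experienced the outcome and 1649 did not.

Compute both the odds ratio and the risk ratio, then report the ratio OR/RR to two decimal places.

0.72

From the description: a = 716, b = 1652, c = 1628, d = 1649.
OR = (716·1649)/(1652·1628) = 1180684/2689456 = 0.43900
Risk in exposed = 716/2368 = 0.30236; risk in unexposed = 1628/3277 = 0.49680; RR = 0.60863
OR/RR = 0.43900 / 0.60863 = 0.72130
The outcome is not rare, so the OR lies further from 1 than the RR.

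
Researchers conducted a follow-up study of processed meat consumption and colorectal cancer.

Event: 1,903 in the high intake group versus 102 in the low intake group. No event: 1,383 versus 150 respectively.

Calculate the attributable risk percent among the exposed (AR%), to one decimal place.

30.1

From the description: a = 1903, b = 1383, c = 102, d = 150.
Risk in exposed = 1903/3286 = 0.57912; risk in unexposed = 102/252 = 0.40476.
RR = 0.57912/0.40476 = 1.43078
AR% = (RR − 1)/RR × 100 = (1.43078 − 1)/1.43078 × 100 = 30.1078%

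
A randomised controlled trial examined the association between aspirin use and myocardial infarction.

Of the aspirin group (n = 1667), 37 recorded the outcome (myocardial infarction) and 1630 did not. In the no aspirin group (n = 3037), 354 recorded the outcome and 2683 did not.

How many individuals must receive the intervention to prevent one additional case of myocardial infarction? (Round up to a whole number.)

Risk in treated group = 37/1667 = 0.02220; risk in control = 354/3037 = 0.11656.
Absolute risk reduction = 0.11656 − 0.02220 = 0.09437
NNT = 1 / ARR = 1 / 0.09437 = 10.597 → round up → 11

11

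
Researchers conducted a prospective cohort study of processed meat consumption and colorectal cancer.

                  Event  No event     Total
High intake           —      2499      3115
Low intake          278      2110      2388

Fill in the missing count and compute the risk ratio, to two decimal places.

The missing cell is in the exposed row: 3115 − 2499 = 616.
So a = 616, b = 2499, c = 278, d = 2110.
RR = [a/(a+b)] / [c/(c+d)] = (616/3115) / (278/2388) = 0.19775/0.11642 = 1.69868

1.70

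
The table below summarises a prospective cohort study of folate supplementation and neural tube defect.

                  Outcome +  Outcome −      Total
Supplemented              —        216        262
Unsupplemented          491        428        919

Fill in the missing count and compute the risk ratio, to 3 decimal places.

The missing cell is in the exposed row: 262 − 216 = 46.
So a = 46, b = 216, c = 491, d = 428.
RR = [a/(a+b)] / [c/(c+d)] = (46/262) / (491/919) = 0.17557/0.53428 = 0.32862

0.329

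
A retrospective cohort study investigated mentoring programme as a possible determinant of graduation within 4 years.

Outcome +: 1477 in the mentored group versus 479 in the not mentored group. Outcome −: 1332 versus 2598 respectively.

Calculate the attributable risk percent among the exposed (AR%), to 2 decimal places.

70.39

From the description: a = 1477, b = 1332, c = 479, d = 2598.
Risk in exposed = 1477/2809 = 0.52581; risk in unexposed = 479/3077 = 0.15567.
RR = 0.52581/0.15567 = 3.37770
AR% = (RR − 1)/RR × 100 = (3.37770 − 1)/3.37770 × 100 = 70.3940%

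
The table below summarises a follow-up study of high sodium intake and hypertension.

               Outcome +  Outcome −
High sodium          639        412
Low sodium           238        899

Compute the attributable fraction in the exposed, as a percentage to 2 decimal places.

65.57

Cells: a = 639, b = 412, c = 238, d = 899.
Risk in exposed = 639/1051 = 0.60799; risk in unexposed = 238/1137 = 0.20932.
RR = 0.60799/0.20932 = 2.90457
AR% = (RR − 1)/RR × 100 = (2.90457 − 1)/2.90457 × 100 = 65.5715%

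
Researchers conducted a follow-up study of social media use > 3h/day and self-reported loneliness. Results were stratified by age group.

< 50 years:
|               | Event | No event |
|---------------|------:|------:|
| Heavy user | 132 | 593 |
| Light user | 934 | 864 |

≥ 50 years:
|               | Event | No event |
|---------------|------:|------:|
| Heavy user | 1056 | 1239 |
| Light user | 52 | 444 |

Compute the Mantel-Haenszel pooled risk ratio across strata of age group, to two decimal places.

0.91

RR_MH = Σ(aᵢ·n₀ᵢ/nᵢ) / Σ(cᵢ·n₁ᵢ/nᵢ), with n₁ᵢ = aᵢ+bᵢ (exposed), n₀ᵢ = cᵢ+dᵢ (unexposed), nᵢ = n₁ᵢ+n₀ᵢ.
Stratum 1 (< 50 years): n₁ = 725, n₀ = 1798, n = 2523; a·n₀/n = 132·1798/2523 = 94.0690; c·n₁/n = 934·725/2523 = 268.3908
Stratum 2 (≥ 50 years): n₁ = 2295, n₀ = 496, n = 2791; a·n₀/n = 1056·496/2791 = 187.6661; c·n₁/n = 52·2295/2791 = 42.7589
RR_MH = (94.0690 + 187.6661) / (268.3908 + 42.7589) = 281.7350 / 311.1497 = 0.90546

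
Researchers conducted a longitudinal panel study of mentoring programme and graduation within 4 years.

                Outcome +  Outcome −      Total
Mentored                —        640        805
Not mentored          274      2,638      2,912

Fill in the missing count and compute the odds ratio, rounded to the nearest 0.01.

2.48

The missing cell is in the exposed row: 805 − 640 = 165.
So a = 165, b = 640, c = 274, d = 2638.
OR = (a·d)/(b·c) = (165 × 2638) / (640 × 274) = 435270 / 175360 = 2.48215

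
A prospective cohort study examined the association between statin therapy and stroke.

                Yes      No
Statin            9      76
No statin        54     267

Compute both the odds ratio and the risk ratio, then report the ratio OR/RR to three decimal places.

0.930

Cells: a = 9, b = 76, c = 54, d = 267.
OR = (9·267)/(76·54) = 2403/4104 = 0.58553
Risk in exposed = 9/85 = 0.10588; risk in unexposed = 54/321 = 0.16822; RR = 0.62941
OR/RR = 0.58553 / 0.62941 = 0.93028
The outcome is not rare, so the OR lies further from 1 than the RR.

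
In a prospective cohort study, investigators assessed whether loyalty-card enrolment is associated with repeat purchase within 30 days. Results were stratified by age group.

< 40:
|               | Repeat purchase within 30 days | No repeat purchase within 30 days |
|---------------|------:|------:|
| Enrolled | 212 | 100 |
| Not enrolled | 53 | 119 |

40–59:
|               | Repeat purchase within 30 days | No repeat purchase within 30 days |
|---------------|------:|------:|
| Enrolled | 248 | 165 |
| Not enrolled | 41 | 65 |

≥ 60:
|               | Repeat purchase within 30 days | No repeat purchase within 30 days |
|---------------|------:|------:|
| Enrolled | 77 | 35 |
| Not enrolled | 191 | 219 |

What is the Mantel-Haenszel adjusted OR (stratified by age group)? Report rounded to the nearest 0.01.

3.14

OR_MH = Σ(aᵢdᵢ/nᵢ) / Σ(bᵢcᵢ/nᵢ), where nᵢ is the stratum total.
Stratum 1 (< 40): n = 484; a·d/n = 212·119/484 = 52.1240; b·c/n = 100·53/484 = 10.9504
Stratum 2 (40–59): n = 519; a·d/n = 248·65/519 = 31.0597; b·c/n = 165·41/519 = 13.0347
Stratum 3 (≥ 60): n = 522; a·d/n = 77·219/522 = 32.3046; b·c/n = 35·191/522 = 12.8065
OR_MH = (52.1240 + 31.0597 + 32.3046) / (10.9504 + 13.0347 + 12.8065) = 115.4883 / 36.7916 = 3.13898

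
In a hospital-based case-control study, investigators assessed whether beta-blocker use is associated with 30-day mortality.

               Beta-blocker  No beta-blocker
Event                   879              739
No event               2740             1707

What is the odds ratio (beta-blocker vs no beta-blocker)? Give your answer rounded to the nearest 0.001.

0.741

Reading the table with exposure as columns: a = 879 (Beta-blocker, case), b = 2740 (Beta-blocker, non-case), c = 739 (No beta-blocker, case), d = 1707.
OR = (a·d)/(b·c) = (879 × 1707) / (2740 × 739) = 1500453 / 2024860 = 0.74102
Exposure is associated with lower odds of 30-day mortality (OR = 0.74 < 1).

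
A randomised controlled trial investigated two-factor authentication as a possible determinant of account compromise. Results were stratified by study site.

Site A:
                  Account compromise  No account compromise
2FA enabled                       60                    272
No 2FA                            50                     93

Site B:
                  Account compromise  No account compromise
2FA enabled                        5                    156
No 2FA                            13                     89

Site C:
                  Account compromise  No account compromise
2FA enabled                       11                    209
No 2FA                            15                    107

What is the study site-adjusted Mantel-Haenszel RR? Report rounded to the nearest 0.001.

RR_MH = Σ(aᵢ·n₀ᵢ/nᵢ) / Σ(cᵢ·n₁ᵢ/nᵢ), with n₁ᵢ = aᵢ+bᵢ (exposed), n₀ᵢ = cᵢ+dᵢ (unexposed), nᵢ = n₁ᵢ+n₀ᵢ.
Stratum 1 (Site A): n₁ = 332, n₀ = 143, n = 475; a·n₀/n = 60·143/475 = 18.0632; c·n₁/n = 50·332/475 = 34.9474
Stratum 2 (Site B): n₁ = 161, n₀ = 102, n = 263; a·n₀/n = 5·102/263 = 1.9392; c·n₁/n = 13·161/263 = 7.9582
Stratum 3 (Site C): n₁ = 220, n₀ = 122, n = 342; a·n₀/n = 11·122/342 = 3.9240; c·n₁/n = 15·220/342 = 9.6491
RR_MH = (18.0632 + 1.9392 + 3.9240) / (34.9474 + 7.9582 + 9.6491) = 23.9263 / 52.5547 = 0.45526

0.455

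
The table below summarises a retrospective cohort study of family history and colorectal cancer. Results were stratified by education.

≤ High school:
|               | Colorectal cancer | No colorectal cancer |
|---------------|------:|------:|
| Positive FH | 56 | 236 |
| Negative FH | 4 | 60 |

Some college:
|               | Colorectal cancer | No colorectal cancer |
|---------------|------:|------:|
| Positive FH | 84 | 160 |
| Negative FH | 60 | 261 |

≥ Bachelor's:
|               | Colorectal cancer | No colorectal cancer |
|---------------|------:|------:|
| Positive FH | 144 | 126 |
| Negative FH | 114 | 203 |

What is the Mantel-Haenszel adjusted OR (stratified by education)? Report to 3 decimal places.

2.222

OR_MH = Σ(aᵢdᵢ/nᵢ) / Σ(bᵢcᵢ/nᵢ), where nᵢ is the stratum total.
Stratum 1 (≤ High school): n = 356; a·d/n = 56·60/356 = 9.4382; b·c/n = 236·4/356 = 2.6517
Stratum 2 (Some college): n = 565; a·d/n = 84·261/565 = 38.8035; b·c/n = 160·60/565 = 16.9912
Stratum 3 (≥ Bachelor's): n = 587; a·d/n = 144·203/587 = 49.7990; b·c/n = 126·114/587 = 24.4702
OR_MH = (9.4382 + 38.8035 + 49.7990) / (2.6517 + 16.9912 + 24.4702) = 98.0407 / 44.1130 = 2.22249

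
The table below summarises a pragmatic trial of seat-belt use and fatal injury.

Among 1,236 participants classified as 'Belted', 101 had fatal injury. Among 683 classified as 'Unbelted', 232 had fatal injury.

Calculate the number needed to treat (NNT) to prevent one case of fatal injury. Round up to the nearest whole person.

Risk in treated group = 101/1236 = 0.08172; risk in control = 232/683 = 0.33968.
Absolute risk reduction = 0.33968 − 0.08172 = 0.25796
NNT = 1 / ARR = 1 / 0.25796 = 3.877 → round up → 4

4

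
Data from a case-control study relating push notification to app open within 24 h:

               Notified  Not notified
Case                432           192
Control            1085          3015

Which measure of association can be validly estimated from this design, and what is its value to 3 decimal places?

6.252

Reading the table with exposure as columns: a = 432 (Notified, case), b = 1085 (Notified, non-case), c = 192 (Not notified, case), d = 3015.
This is a case-control study: participants were sampled on outcome status, so risks in the source population cannot be estimated directly — relative risk is not valid here. The odds ratio is the appropriate measure.
OR = (a·d)/(b·c) = (432 × 3015) / (1085 × 192) = 1302480 / 208320 = 6.25230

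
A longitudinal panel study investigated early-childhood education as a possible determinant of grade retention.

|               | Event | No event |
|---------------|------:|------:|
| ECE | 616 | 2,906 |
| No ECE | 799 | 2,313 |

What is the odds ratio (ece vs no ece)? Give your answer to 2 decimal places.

0.61

Cells: a = 616, b = 2906, c = 799, d = 2313.
OR = (a·d)/(b·c) = (616 × 2313) / (2906 × 799) = 1424808 / 2321894 = 0.61364
Exposure is associated with lower odds of grade retention (OR = 0.61 < 1).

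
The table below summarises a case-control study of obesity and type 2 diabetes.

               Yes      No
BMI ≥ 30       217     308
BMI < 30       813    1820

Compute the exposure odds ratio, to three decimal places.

1.577

Cells: a = 217, b = 308, c = 813, d = 1820.
OR = (a·d)/(b·c) = (217 × 1820) / (308 × 813) = 394940 / 250404 = 1.57721
The odds of type 2 diabetes are about 1.58 times as high in the bmi ≥ 30 group.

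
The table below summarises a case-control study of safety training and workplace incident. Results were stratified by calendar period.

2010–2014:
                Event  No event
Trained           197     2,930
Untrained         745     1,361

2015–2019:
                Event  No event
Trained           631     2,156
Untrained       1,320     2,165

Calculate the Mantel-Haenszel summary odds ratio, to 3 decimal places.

OR_MH = Σ(aᵢdᵢ/nᵢ) / Σ(bᵢcᵢ/nᵢ), where nᵢ is the stratum total.
Stratum 1 (2010–2014): n = 5233; a·d/n = 197·1361/5233 = 51.2358; b·c/n = 2930·745/5233 = 417.1317
Stratum 2 (2015–2019): n = 6272; a·d/n = 631·2165/6272 = 217.8117; b·c/n = 2156·1320/6272 = 453.7500
OR_MH = (51.2358 + 217.8117) / (417.1317 + 453.7500) = 269.0475 / 870.8817 = 0.30894

0.309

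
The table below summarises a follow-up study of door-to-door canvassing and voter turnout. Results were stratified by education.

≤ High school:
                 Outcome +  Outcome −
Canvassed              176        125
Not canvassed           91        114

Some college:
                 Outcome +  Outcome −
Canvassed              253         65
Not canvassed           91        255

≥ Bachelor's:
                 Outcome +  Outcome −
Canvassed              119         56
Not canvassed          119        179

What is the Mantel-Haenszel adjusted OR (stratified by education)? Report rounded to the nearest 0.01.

4.00

OR_MH = Σ(aᵢdᵢ/nᵢ) / Σ(bᵢcᵢ/nᵢ), where nᵢ is the stratum total.
Stratum 1 (≤ High school): n = 506; a·d/n = 176·114/506 = 39.6522; b·c/n = 125·91/506 = 22.4802
Stratum 2 (Some college): n = 664; a·d/n = 253·255/664 = 97.1611; b·c/n = 65·91/664 = 8.9081
Stratum 3 (≥ Bachelor's): n = 473; a·d/n = 119·179/473 = 45.0338; b·c/n = 56·119/473 = 14.0888
OR_MH = (39.6522 + 97.1611 + 45.0338) / (22.4802 + 8.9081 + 14.0888) = 181.8471 / 45.4772 = 3.99865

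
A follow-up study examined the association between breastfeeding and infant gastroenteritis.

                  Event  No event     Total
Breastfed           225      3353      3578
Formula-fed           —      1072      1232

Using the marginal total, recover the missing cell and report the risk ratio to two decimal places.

The missing cell is in the unexposed row: 1232 − 1072 = 160.
So a = 225, b = 3353, c = 160, d = 1072.
RR = [a/(a+b)] / [c/(c+d)] = (225/3578) / (160/1232) = 0.06288/0.12987 = 0.48421

0.48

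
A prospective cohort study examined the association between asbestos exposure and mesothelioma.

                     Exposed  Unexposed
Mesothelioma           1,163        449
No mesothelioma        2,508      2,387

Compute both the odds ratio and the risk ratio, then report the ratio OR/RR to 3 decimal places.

Reading the table with exposure as columns: a = 1163 (Exposed, case), b = 2508 (Exposed, non-case), c = 449 (Unexposed, case), d = 2387.
OR = (1163·2387)/(2508·449) = 2776081/1126092 = 2.46523
Risk in exposed = 1163/3671 = 0.31681; risk in unexposed = 449/2836 = 0.15832; RR = 2.00104
OR/RR = 2.46523 / 2.00104 = 1.23198
The outcome is not rare, so the OR lies further from 1 than the RR.

1.232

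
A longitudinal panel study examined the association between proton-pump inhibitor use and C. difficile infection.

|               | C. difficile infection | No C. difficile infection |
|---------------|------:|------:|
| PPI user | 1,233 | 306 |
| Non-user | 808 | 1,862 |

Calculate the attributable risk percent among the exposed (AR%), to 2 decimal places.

Cells: a = 1233, b = 306, c = 808, d = 1862.
Risk in exposed = 1233/1539 = 0.80117; risk in unexposed = 808/2670 = 0.30262.
RR = 0.80117/0.30262 = 2.64743
AR% = (RR − 1)/RR × 100 = (2.64743 − 1)/2.64743 × 100 = 62.2275%

62.23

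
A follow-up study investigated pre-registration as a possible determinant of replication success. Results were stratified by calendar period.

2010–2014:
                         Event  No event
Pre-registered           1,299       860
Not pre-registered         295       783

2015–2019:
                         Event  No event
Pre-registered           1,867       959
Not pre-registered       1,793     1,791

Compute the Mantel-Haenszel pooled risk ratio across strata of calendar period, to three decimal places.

RR_MH = Σ(aᵢ·n₀ᵢ/nᵢ) / Σ(cᵢ·n₁ᵢ/nᵢ), with n₁ᵢ = aᵢ+bᵢ (exposed), n₀ᵢ = cᵢ+dᵢ (unexposed), nᵢ = n₁ᵢ+n₀ᵢ.
Stratum 1 (2010–2014): n₁ = 2159, n₀ = 1078, n = 3237; a·n₀/n = 1299·1078/3237 = 432.5987; c·n₁/n = 295·2159/3237 = 196.7578
Stratum 2 (2015–2019): n₁ = 2826, n₀ = 3584, n = 6410; a·n₀/n = 1867·3584/6410 = 1043.8889; c·n₁/n = 1793·2826/6410 = 790.4864
RR_MH = (432.5987 + 1043.8889) / (196.7578 + 790.4864) = 1476.4876 / 987.2442 = 1.49556

1.496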